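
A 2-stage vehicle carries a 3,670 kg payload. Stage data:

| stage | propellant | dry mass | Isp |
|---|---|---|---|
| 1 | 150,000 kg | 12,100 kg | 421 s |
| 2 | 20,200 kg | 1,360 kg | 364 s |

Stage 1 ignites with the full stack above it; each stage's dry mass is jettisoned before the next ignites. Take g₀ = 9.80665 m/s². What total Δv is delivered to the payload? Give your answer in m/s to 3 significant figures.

Ignition mass of stage 1 = 150,000+12,100 + 20,200+1,360 + 3,670 = 187,330 kg.
Stage 1: m₀ = 187,330 kg, m_f = 187,330 − 150,000 = 37,330 kg; Δv = 421×9.80665×ln(5.018) = 4128.6×1.6131 ≈ 6660 m/s.
Stage 2: m₀ = 25,230 kg, m_f = 25,230 − 20,200 = 5,030 kg; Δv = 364×9.80665×ln(5.016) = 3569.6×1.6126 ≈ 5756 m/s.
Total Δv = 6660 + 5756 = 12416 m/s.

Δv ≈ 12400 m/s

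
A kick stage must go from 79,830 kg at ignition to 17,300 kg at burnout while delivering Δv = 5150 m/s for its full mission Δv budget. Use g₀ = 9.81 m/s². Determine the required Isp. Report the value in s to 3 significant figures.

Isp ≈ 343 s

ln(m₀/m_f) = ln(79830/17300) = ln(4.614) = 1.5292.
Rocket equation: v_e = Δv / ln(m₀/m_f) = 5150 / 1.5292 = 3367.8 m/s.
Isp = v_e / g₀ = 3367.8 / 9.81 = 343.3 s.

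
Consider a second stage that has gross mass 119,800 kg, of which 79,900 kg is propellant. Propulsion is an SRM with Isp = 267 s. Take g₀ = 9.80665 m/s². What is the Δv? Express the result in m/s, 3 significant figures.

Δv ≈ 2880 m/s

v_e = Isp · g₀ = 267 × 9.80665 = 2618.4 m/s.
m_f = m₀ − m_prop = 119,800 − 79,900 = 39,900 kg.
From the ideal rocket equation, Δv = v_e · ln(m₀/m_f) = 2618.4 × ln(3.003) = 2618.4 × 1.0994 ≈ 2878.8 m/s.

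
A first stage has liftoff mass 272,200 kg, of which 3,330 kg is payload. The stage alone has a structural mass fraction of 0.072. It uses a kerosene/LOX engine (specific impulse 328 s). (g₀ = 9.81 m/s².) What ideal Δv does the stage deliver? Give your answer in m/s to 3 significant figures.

Δv ≈ 7990 m/s

Stage wet mass = m₀ − payload = 272,200 − 3,330 = 268,870 kg.
Stage dry mass = ε × stage wet mass = 0.072 × 268,870 = 19,358.6 kg.
Burnout mass m_f = stage dry + payload = 19,358.6 + 3,330 = 22,688.6 kg.
v_e = Isp · g₀ = 328 × 9.81 = 3217.7 m/s.
Δv = v_e · ln(272,200/22,688.6) = 3217.7 × ln(12) = 3217.7 × 2.4847 ≈ 7995 m/s.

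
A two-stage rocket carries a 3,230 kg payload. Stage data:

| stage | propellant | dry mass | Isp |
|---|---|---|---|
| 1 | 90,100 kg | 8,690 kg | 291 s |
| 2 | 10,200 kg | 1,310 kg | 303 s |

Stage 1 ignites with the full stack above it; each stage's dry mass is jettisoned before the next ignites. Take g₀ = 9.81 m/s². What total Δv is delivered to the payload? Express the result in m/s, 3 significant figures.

Ignition mass of stage 1 = 90,100+8,690 + 10,200+1,310 + 3,230 = 113,530 kg.
Stage 1: m₀ = 113,530 kg, m_f = 113,530 − 90,100 = 23,430 kg; Δv = 291×9.81×ln(4.845) = 2854.7×1.5780 ≈ 4505 m/s.
Stage 2: m₀ = 14,740 kg, m_f = 14,740 − 10,200 = 4,540 kg; Δv = 303×9.81×ln(3.247) = 2972.4×1.1776 ≈ 3500 m/s.
Total Δv = 4505 + 3500 = 8005 m/s.

Δv ≈ 8010 m/s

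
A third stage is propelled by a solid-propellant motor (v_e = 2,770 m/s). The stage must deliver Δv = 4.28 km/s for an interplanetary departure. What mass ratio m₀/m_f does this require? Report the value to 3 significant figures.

Rocket equation: m₀/m_f = exp(Δv / v_e) = exp(4280 / 2770.0) = exp(1.5451) = 4.6886.

mass ratio ≈ 4.69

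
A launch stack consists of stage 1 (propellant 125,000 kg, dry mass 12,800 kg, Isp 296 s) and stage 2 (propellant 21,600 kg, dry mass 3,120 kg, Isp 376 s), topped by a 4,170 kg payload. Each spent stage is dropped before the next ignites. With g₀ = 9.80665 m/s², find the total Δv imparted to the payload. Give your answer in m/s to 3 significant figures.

Ignition mass of stage 1 = 125,000+12,800 + 21,600+3,120 + 4,170 = 166,690 kg.
Stage 1: m₀ = 166,690 kg, m_f = 166,690 − 125,000 = 41,690 kg; Δv = 296×9.80665×ln(3.998) = 2902.8×1.3859 ≈ 4023 m/s.
Stage 2: m₀ = 28,890 kg, m_f = 28,890 − 21,600 = 7,290 kg; Δv = 376×9.80665×ln(3.963) = 3687.3×1.3770 ≈ 5077 m/s.
Total Δv = 4023 + 5077 = 9100 m/s.

Δv ≈ 9100 m/s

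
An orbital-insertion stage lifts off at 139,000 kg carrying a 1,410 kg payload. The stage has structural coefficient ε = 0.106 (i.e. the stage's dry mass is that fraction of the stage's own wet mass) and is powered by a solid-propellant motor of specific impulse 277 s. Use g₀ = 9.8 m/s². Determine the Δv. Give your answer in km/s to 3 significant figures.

Stage wet mass = m₀ − payload = 139,000 − 1,410 = 137,590 kg.
Stage dry mass = ε × stage wet mass = 0.106 × 137,590 = 14,584.5 kg.
Burnout mass m_f = stage dry + payload = 14,584.5 + 1,410 = 15,994.5 kg.
v_e = Isp · g₀ = 277 × 9.8 = 2714.6 m/s.
By the Tsiolkovsky rocket equation, Δv = v_e · ln(139,000/15,994.5) = 2714.6 × ln(8.69) = 2714.6 × 2.1622 ≈ 5870 m/s.

Δv ≈ 5.87 km/s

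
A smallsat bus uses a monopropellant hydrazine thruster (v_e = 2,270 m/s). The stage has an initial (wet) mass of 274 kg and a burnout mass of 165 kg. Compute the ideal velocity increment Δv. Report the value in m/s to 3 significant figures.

Δv ≈ 1150 m/s

By the Tsiolkovsky rocket equation, Δv = v_e · ln(m₀/m_f) = 2270.0 × ln(1.661) = 2270.0 × 0.5072 ≈ 1151.3 m/s.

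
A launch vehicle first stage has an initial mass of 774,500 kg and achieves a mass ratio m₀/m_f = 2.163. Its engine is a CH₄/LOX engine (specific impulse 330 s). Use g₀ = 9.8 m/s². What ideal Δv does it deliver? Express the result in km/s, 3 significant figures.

Δv ≈ 2.50 km/s

v_e = Isp · g₀ = 330 × 9.8 = 3234.0 m/s.
By the Tsiolkovsky rocket equation, Δv = v_e · ln(2.163) = 3234.0 × 0.7715 ≈ 2495.0 m/s.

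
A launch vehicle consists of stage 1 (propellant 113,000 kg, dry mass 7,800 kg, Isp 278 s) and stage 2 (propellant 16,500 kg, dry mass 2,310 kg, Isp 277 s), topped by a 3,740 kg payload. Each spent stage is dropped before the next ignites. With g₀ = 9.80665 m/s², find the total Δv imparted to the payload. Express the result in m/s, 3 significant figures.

Ignition mass of stage 1 = 113,000+7,800 + 16,500+2,310 + 3,740 = 143,350 kg.
Stage 1: m₀ = 143,350 kg, m_f = 143,350 − 113,000 = 30,350 kg; Δv = 278×9.80665×ln(4.723) = 2726.2×1.5525 ≈ 4232 m/s.
Stage 2: m₀ = 22,550 kg, m_f = 22,550 − 16,500 = 6,050 kg; Δv = 277×9.80665×ln(3.727) = 2716.4×1.3157 ≈ 3574 m/s.
Total Δv = 4232 + 3574 = 7806 m/s.

Δv ≈ 7810 m/s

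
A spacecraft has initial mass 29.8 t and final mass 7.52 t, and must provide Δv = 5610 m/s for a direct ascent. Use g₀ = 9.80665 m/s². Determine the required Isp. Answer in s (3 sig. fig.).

Isp ≈ 415 s

ln(m₀/m_f) = ln(29800/7520) = ln(3.963) = 1.3769.
v_e = Δv / ln(m₀/m_f) = 5610 / 1.3769 = 4074.2 m/s.
Isp = v_e / g₀ = 4074.2 / 9.80665 = 415.5 s.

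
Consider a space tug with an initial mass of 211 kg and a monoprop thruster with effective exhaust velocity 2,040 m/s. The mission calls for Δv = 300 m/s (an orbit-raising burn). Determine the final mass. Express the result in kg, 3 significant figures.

By the Tsiolkovsky rocket equation, m₀/m_f = exp(Δv / v_e) = exp(300 / 2040.0) = exp(0.1471) = 1.1584.
m_f = m₀ / 1.1584 = 211 / 1.1584 = 182.148 kg.

final mass ≈ 182 kg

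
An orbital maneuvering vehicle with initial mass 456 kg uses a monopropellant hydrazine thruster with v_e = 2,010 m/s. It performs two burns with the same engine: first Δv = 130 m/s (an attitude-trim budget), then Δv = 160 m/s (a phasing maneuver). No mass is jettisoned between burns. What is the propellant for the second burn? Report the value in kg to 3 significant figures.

propellant for the second burn ≈ 32.7 kg

After the first burn: m = 456 × exp(−130/2010.0) = 456 × 0.93737 = 427.441 kg.
After the second burn: m = 427.441 × exp(−160/2010.0) = 427.441 × 0.92348 = 394.733 kg.
Second-burn propellant = 427.441 − 394.733 = 32.708 kg.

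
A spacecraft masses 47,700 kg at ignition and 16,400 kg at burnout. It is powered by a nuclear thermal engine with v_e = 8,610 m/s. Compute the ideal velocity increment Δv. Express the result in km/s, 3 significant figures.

Δv = v_e · ln(m₀/m_f) = 8610.0 × ln(2.909) = 8610.0 × 1.0677 ≈ 9192.5 m/s.

Δv ≈ 9.19 km/s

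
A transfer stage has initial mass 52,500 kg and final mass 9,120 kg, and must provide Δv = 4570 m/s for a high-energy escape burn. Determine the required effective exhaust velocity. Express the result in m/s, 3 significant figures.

v_e ≈ 2610 m/s

ln(m₀/m_f) = ln(52500/9120) = ln(5.757) = 1.7503.
v_e = Δv / ln(m₀/m_f) = 4570 / 1.7503 = 2610.9 m/s.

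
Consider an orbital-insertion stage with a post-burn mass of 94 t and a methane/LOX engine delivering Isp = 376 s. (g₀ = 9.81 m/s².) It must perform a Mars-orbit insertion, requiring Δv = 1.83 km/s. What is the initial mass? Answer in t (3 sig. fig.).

v_e = Isp · g₀ = 376 × 9.81 = 3688.6 m/s.
Rocket equation: m₀/m_f = exp(Δv / v_e) = exp(1830 / 3688.6) = exp(0.4961) = 1.6424.
m₀ = m_f × 1.6424 = 94 × 1.6424 = 154.386 t.

initial mass ≈ 154 t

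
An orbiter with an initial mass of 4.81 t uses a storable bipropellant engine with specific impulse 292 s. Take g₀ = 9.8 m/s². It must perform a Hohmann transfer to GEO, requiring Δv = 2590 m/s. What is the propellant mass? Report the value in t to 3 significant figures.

propellant mass ≈ 2.86 t

v_e = Isp · g₀ = 292 × 9.8 = 2861.6 m/s.
m₀/m_f = exp(Δv / v_e) = exp(2590 / 2861.6) = exp(0.9051) = 2.4721.
m_f = 4.81 / 2.4721 = 1.94571 t, so propellant = m₀ − m_f = 4.81 − 1.94571 = 2.86429 t.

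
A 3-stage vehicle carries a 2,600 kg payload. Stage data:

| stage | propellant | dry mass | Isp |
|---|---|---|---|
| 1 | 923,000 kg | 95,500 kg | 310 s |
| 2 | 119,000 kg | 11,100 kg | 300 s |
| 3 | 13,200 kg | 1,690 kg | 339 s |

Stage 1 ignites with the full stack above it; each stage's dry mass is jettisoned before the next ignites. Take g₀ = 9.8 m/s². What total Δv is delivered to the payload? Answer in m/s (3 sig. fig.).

Ignition mass of stage 1 = 923,000+95,500 + 119,000+11,100 + 13,200+1,690 + 2,600 = 1,166,090 kg.
Stage 1: m₀ = 1,166,090 kg, m_f = 1,166,090 − 923,000 = 243,090 kg; Δv = 310×9.8×ln(4.797) = 3038.0×1.5680 ≈ 4764 m/s.
Stage 2: m₀ = 147,590 kg, m_f = 147,590 − 119,000 = 28,590 kg; Δv = 300×9.8×ln(5.162) = 2940.0×1.6414 ≈ 4826 m/s.
Stage 3: m₀ = 17,490 kg, m_f = 17,490 − 13,200 = 4,290 kg; Δv = 339×9.8×ln(4.077) = 3322.2×1.4053 ≈ 4669 m/s.
Total Δv = 4764 + 4826 + 4669 = 14259 m/s.

Δv ≈ 14300 m/s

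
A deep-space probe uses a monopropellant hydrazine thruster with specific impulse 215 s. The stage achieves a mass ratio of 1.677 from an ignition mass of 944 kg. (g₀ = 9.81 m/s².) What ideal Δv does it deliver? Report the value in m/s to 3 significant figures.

v_e = Isp · g₀ = 215 × 9.81 = 2109.2 m/s.
Using Δv = v_e ln(m₀/m_f): Δv = v_e · ln(1.677) = 2109.2 × 0.5170 ≈ 1090.4 m/s.

Δv ≈ 1090 m/s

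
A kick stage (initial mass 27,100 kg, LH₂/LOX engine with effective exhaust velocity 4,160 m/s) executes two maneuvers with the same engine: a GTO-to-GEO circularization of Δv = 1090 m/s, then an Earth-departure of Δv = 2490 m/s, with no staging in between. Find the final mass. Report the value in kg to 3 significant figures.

final mass ≈ 11500 kg

After the first burn: m = 27100 × exp(−1090/4160.0) = 27100 × 0.76950 = 20,853.5 kg.
After the second burn: m = 20,853.5 × exp(−2490/4160.0) = 20,853.5 × 0.54960 = 11,461.1 kg.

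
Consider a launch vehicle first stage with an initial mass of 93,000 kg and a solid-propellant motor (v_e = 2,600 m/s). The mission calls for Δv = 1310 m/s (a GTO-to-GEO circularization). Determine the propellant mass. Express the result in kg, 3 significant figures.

propellant mass ≈ 36800 kg

m₀/m_f = exp(Δv / v_e) = exp(1310 / 2600.0) = exp(0.5038) = 1.6551.
m_f = 93,000 / 1.6551 = 56,190 kg, so propellant = m₀ − m_f = 93,000 − 56,190 = 36,810 kg.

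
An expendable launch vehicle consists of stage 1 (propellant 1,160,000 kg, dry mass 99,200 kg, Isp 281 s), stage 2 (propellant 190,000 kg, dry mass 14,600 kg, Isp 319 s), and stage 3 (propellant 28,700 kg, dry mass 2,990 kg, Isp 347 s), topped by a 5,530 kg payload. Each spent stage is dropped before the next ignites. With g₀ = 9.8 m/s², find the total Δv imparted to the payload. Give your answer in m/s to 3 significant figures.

Δv ≈ 13900 m/s

Ignition mass of stage 1 = 1,160,000+99,200 + 190,000+14,600 + 28,700+2,990 + 5,530 = 1,501,020 kg.
Stage 1: m₀ = 1,501,020 kg, m_f = 1,501,020 − 1,160,000 = 341,020 kg; Δv = 281×9.8×ln(4.402) = 2753.8×1.4820 ≈ 4081 m/s.
Stage 2: m₀ = 241,820 kg, m_f = 241,820 − 190,000 = 51,820 kg; Δv = 319×9.8×ln(4.667) = 3126.2×1.5404 ≈ 4816 m/s.
Stage 3: m₀ = 37,220 kg, m_f = 37,220 − 28,700 = 8,520 kg; Δv = 347×9.8×ln(4.369) = 3400.6×1.4744 ≈ 5014 m/s.
Total Δv = 4081 + 4816 + 5014 = 13911 m/s.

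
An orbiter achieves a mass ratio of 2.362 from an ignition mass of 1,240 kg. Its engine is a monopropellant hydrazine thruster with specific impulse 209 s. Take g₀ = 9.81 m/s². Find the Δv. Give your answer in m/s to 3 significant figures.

v_e = Isp · g₀ = 209 × 9.81 = 2050.3 m/s.
Using Δv = v_e ln(m₀/m_f): Δv = v_e · ln(2.362) = 2050.3 × 0.8595 ≈ 1762.2 m/s.

Δv ≈ 1760 m/s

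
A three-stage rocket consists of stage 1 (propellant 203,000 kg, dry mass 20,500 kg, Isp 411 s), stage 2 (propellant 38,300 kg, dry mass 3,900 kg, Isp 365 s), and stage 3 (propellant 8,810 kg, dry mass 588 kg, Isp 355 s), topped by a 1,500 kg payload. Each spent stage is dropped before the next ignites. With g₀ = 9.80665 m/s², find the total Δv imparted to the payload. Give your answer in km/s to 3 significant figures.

Δv ≈ 15.7 km/s

Ignition mass of stage 1 = 203,000+20,500 + 38,300+3,900 + 8,810+588 + 1,500 = 276,598 kg.
Stage 1: m₀ = 276,598 kg, m_f = 276,598 − 203,000 = 73,598 kg; Δv = 411×9.80665×ln(3.758) = 4030.5×1.3239 ≈ 5336 m/s.
Stage 2: m₀ = 53,098 kg, m_f = 53,098 − 38,300 = 14,798 kg; Δv = 365×9.80665×ln(3.588) = 3579.4×1.2776 ≈ 4573 m/s.
Stage 3: m₀ = 10,898 kg, m_f = 10,898 − 8,810 = 2,088 kg; Δv = 355×9.80665×ln(5.219) = 3481.4×1.6524 ≈ 5753 m/s.
Total Δv = 5336 + 4573 + 5753 = 15662 m/s.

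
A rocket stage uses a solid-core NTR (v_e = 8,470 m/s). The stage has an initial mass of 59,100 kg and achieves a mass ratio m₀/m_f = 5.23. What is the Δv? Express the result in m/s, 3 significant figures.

Δv = v_e · ln(5.23) = 8470.0 × 1.6544 ≈ 14012.9 m/s.

Δv ≈ 14000 m/s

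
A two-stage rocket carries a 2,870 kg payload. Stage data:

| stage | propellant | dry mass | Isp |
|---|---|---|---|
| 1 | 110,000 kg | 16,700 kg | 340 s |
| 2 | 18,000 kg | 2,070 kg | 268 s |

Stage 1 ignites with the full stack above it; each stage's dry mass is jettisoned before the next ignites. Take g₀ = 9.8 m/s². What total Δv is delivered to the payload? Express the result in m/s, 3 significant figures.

Δv ≈ 8460 m/s

Ignition mass of stage 1 = 110,000+16,700 + 18,000+2,070 + 2,870 = 149,640 kg.
Stage 1: m₀ = 149,640 kg, m_f = 149,640 − 110,000 = 39,640 kg; Δv = 340×9.8×ln(3.775) = 3332.0×1.3284 ≈ 4426 m/s.
Stage 2: m₀ = 22,940 kg, m_f = 22,940 − 18,000 = 4,940 kg; Δv = 268×9.8×ln(4.644) = 2626.4×1.5355 ≈ 4033 m/s.
Total Δv = 4426 + 4033 = 8459 m/s.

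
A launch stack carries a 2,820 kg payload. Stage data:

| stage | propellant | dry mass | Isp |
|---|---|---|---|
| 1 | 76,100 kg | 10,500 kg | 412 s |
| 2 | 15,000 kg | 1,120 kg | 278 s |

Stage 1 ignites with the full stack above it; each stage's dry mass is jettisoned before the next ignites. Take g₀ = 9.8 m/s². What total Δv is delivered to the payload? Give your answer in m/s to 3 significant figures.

Δv ≈ 9430 m/s

Ignition mass of stage 1 = 76,100+10,500 + 15,000+1,120 + 2,820 = 105,540 kg.
Stage 1: m₀ = 105,540 kg, m_f = 105,540 − 76,100 = 29,440 kg; Δv = 412×9.8×ln(3.585) = 4037.6×1.2767 ≈ 5155 m/s.
Stage 2: m₀ = 18,940 kg, m_f = 18,940 − 15,000 = 3,940 kg; Δv = 278×9.8×ln(4.807) = 2724.4×1.5701 ≈ 4278 m/s.
Total Δv = 5155 + 4278 = 9433 m/s.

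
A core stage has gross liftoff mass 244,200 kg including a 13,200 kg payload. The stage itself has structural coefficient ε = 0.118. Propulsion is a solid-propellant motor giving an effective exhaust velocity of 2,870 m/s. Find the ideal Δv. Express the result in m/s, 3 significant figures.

Stage wet mass = m₀ − payload = 244,200 − 13,200 = 231,000 kg.
Stage dry mass = ε × stage wet mass = 0.118 × 231,000 = 27,258 kg.
Burnout mass m_f = stage dry + payload = 27,258 + 13,200 = 40,458 kg.
From the ideal rocket equation, Δv = v_e · ln(244,200/40,458) = 2870.0 × ln(6.036) = 2870.0 × 1.7977 ≈ 5159 m/s.

Δv ≈ 5160 m/s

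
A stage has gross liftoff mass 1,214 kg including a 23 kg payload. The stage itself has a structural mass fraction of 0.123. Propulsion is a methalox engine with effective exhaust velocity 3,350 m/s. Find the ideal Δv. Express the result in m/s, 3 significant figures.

Δv ≈ 6600 m/s

Stage wet mass = m₀ − payload = 1,214 − 23 = 1,191 kg.
Stage dry mass = ε × stage wet mass = 0.123 × 1,191 = 146.493 kg.
Burnout mass m_f = stage dry + payload = 146.493 + 23 = 169.493 kg.
Using Δv = v_e ln(m₀/m_f): Δv = v_e · ln(1,214/169.493) = 3350.0 × ln(7.163) = 3350.0 × 1.9689 ≈ 6596 m/s.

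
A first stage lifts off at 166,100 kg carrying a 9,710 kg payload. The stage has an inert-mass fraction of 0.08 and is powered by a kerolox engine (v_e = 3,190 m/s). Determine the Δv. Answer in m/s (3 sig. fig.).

Δv ≈ 6420 m/s

Stage wet mass = m₀ − payload = 166,100 − 9,710 = 156,390 kg.
Stage dry mass = ε × stage wet mass = 0.08 × 156,390 = 12,511.2 kg.
Burnout mass m_f = stage dry + payload = 12,511.2 + 9,710 = 22,221.2 kg.
Rocket equation: Δv = v_e · ln(166,100/22,221.2) = 3190.0 × ln(7.475) = 3190.0 × 2.0115 ≈ 6417 m/s.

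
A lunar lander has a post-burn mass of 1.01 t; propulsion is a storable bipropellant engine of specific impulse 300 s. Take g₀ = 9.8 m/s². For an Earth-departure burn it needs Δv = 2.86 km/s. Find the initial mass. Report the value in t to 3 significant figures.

v_e = Isp · g₀ = 300 × 9.8 = 2940.0 m/s.
m₀/m_f = exp(Δv / v_e) = exp(2860 / 2940.0) = exp(0.9728) = 2.6453.
m₀ = m_f × 2.6453 = 1.01 × 2.6453 = 2.67175 t.

initial mass ≈ 2.67 t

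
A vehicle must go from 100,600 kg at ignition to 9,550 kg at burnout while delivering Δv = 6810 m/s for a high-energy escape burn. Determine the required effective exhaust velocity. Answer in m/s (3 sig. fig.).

v_e ≈ 2890 m/s

ln(m₀/m_f) = ln(100600/9550) = ln(10.53) = 2.3546.
Rocket equation: v_e = Δv / ln(m₀/m_f) = 6810 / 2.3546 = 2892.2 m/s.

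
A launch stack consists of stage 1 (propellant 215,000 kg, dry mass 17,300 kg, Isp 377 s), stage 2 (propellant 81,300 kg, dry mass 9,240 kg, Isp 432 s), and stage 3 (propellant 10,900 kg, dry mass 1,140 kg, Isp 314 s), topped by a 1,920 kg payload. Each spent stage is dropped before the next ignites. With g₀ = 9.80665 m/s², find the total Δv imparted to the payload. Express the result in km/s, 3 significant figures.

Δv ≈ 14.8 km/s

Ignition mass of stage 1 = 215,000+17,300 + 81,300+9,240 + 10,900+1,140 + 1,920 = 336,800 kg.
Stage 1: m₀ = 336,800 kg, m_f = 336,800 − 215,000 = 121,800 kg; Δv = 377×9.80665×ln(2.765) = 3697.1×1.0171 ≈ 3760 m/s.
Stage 2: m₀ = 104,500 kg, m_f = 104,500 − 81,300 = 23,200 kg; Δv = 432×9.80665×ln(4.504) = 4236.5×1.5050 ≈ 6376 m/s.
Stage 3: m₀ = 13,960 kg, m_f = 13,960 − 10,900 = 3,060 kg; Δv = 314×9.80665×ln(4.562) = 3079.3×1.5178 ≈ 4674 m/s.
Total Δv = 3760 + 6376 + 4674 = 14810 m/s.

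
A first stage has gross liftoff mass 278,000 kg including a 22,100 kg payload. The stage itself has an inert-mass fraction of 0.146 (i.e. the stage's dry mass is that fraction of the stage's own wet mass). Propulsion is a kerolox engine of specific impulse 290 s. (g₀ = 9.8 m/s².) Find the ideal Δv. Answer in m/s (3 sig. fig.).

Stage wet mass = m₀ − payload = 278,000 − 22,100 = 255,900 kg.
Stage dry mass = ε × stage wet mass = 0.146 × 255,900 = 37,361.4 kg.
Burnout mass m_f = stage dry + payload = 37,361.4 + 22,100 = 59,461.4 kg.
v_e = Isp · g₀ = 290 × 9.8 = 2842.0 m/s.
From the ideal rocket equation, Δv = v_e · ln(278,000/59,461.4) = 2842.0 × ln(4.675) = 2842.0 × 1.5423 ≈ 4383 m/s.

Δv ≈ 4380 m/s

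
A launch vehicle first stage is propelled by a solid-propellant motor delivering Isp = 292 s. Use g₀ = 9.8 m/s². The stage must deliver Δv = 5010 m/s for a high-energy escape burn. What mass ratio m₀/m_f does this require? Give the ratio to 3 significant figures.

v_e = Isp · g₀ = 292 × 9.8 = 2861.6 m/s.
m₀/m_f = exp(Δv / v_e) = exp(5010 / 2861.6) = exp(1.7508) = 5.7590.

mass ratio ≈ 5.76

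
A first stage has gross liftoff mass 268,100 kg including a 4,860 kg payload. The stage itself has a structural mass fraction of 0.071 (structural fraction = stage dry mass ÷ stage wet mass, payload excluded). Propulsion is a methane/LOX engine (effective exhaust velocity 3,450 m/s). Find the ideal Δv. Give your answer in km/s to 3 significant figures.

Stage wet mass = m₀ − payload = 268,100 − 4,860 = 263,240 kg.
Stage dry mass = ε × stage wet mass = 0.071 × 263,240 = 18,690 kg.
Burnout mass m_f = stage dry + payload = 18,690 + 4,860 = 23,550 kg.
By the Tsiolkovsky rocket equation, Δv = v_e · ln(268,100/23,550) = 3450.0 × ln(11.38) = 3450.0 × 2.4322 ≈ 8391 m/s.

Δv ≈ 8.39 km/s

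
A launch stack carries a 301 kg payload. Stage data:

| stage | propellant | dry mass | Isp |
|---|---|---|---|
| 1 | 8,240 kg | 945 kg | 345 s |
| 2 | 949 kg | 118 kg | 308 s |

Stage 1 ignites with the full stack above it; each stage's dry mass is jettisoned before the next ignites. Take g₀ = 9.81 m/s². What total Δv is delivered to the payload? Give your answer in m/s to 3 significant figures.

Δv ≈ 8710 m/s

Ignition mass of stage 1 = 8,240+945 + 949+118 + 301 = 10,553 kg.
Stage 1: m₀ = 10,553 kg, m_f = 10,553 − 8,240 = 2,313 kg; Δv = 345×9.81×ln(4.562) = 3384.5×1.5179 ≈ 5137 m/s.
Stage 2: m₀ = 1,368 kg, m_f = 1,368 − 949 = 419 kg; Δv = 308×9.81×ln(3.265) = 3021.5×1.1832 ≈ 3575 m/s.
Total Δv = 5137 + 3575 = 8712 m/s.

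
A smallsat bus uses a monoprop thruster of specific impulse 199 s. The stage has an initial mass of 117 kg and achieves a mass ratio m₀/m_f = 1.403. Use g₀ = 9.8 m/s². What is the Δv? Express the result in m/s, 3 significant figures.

Δv ≈ 660 m/s

v_e = Isp · g₀ = 199 × 9.8 = 1950.2 m/s.
Using Δv = v_e ln(m₀/m_f): Δv = v_e · ln(1.403) = 1950.2 × 0.3386 ≈ 660.4 m/s.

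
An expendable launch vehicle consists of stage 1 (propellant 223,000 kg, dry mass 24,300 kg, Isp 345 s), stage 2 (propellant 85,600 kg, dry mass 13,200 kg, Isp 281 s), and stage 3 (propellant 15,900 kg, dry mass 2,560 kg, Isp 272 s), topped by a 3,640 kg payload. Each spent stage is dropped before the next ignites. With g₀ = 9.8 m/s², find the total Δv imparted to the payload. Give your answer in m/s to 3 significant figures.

Ignition mass of stage 1 = 223,000+24,300 + 85,600+13,200 + 15,900+2,560 + 3,640 = 368,200 kg.
Stage 1: m₀ = 368,200 kg, m_f = 368,200 − 223,000 = 145,200 kg; Δv = 345×9.8×ln(2.536) = 3381.0×0.9305 ≈ 3146 m/s.
Stage 2: m₀ = 120,900 kg, m_f = 120,900 − 85,600 = 35,300 kg; Δv = 281×9.8×ln(3.425) = 2753.8×1.2311 ≈ 3390 m/s.
Stage 3: m₀ = 22,100 kg, m_f = 22,100 − 15,900 = 6,200 kg; Δv = 272×9.8×ln(3.565) = 2665.6×1.2710 ≈ 3388 m/s.
Total Δv = 3146 + 3390 + 3388 = 9924 m/s.

Δv ≈ 9920 m/s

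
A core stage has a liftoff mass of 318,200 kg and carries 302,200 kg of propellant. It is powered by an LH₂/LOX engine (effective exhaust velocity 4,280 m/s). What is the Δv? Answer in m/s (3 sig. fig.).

Δv ≈ 12800 m/s

m_f = m₀ − m_prop = 318,200 − 302,200 = 16,000 kg.
From the ideal rocket equation, Δv = v_e · ln(m₀/m_f) = 4280.0 × ln(19.89) = 4280.0 × 2.9901 ≈ 12797.6 m/s.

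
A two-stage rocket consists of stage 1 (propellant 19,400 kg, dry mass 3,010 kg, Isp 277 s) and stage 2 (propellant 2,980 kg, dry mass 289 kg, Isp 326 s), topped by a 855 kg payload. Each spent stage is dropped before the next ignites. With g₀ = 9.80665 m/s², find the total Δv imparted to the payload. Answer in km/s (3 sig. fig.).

Ignition mass of stage 1 = 19,400+3,010 + 2,980+289 + 855 = 26,534 kg.
Stage 1: m₀ = 26,534 kg, m_f = 26,534 − 19,400 = 7,134 kg; Δv = 277×9.80665×ln(3.719) = 2716.4×1.3136 ≈ 3568 m/s.
Stage 2: m₀ = 4,124 kg, m_f = 4,124 − 2,980 = 1,144 kg; Δv = 326×9.80665×ln(3.605) = 3197.0×1.2823 ≈ 4099 m/s.
Total Δv = 3568 + 4099 = 7667 m/s.

Δv ≈ 7.67 km/s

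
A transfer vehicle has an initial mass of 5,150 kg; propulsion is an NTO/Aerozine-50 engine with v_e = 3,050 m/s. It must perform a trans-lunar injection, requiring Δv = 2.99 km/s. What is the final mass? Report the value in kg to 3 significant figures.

From the ideal rocket equation, m₀/m_f = exp(Δv / v_e) = exp(2990 / 3050.0) = exp(0.9803) = 2.6653.
m_f = m₀ / 2.6653 = 5,150 / 2.6653 = 1,932.24 kg.

final mass ≈ 1930 kg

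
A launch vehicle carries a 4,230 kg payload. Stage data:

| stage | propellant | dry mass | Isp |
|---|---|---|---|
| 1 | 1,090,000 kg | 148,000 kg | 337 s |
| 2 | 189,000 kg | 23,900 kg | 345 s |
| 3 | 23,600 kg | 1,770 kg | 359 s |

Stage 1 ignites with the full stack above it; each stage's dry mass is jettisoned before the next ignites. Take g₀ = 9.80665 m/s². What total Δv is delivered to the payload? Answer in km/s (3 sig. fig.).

Δv ≈ 15.1 km/s

Ignition mass of stage 1 = 1,090,000+148,000 + 189,000+23,900 + 23,600+1,770 + 4,230 = 1,480,500 kg.
Stage 1: m₀ = 1,480,500 kg, m_f = 1,480,500 − 1,090,000 = 390,500 kg; Δv = 337×9.80665×ln(3.791) = 3304.8×1.3327 ≈ 4404 m/s.
Stage 2: m₀ = 242,500 kg, m_f = 242,500 − 189,000 = 53,500 kg; Δv = 345×9.80665×ln(4.533) = 3383.3×1.5113 ≈ 5113 m/s.
Stage 3: m₀ = 29,600 kg, m_f = 29,600 − 23,600 = 6,000 kg; Δv = 359×9.80665×ln(4.933) = 3520.6×1.5960 ≈ 5619 m/s.
Total Δv = 4404 + 5113 + 5619 = 15136 m/s.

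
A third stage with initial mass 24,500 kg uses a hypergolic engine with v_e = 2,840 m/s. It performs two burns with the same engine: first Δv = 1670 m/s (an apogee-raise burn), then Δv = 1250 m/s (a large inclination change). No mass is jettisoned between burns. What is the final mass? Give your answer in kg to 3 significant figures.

final mass ≈ 8760 kg

After the first burn: m = 24500 × exp(−1670/2840.0) = 24500 × 0.55542 = 13,607.8 kg.
After the second burn: m = 13,607.8 × exp(−1250/2840.0) = 13,607.8 × 0.64395 = 8,762.74 kg.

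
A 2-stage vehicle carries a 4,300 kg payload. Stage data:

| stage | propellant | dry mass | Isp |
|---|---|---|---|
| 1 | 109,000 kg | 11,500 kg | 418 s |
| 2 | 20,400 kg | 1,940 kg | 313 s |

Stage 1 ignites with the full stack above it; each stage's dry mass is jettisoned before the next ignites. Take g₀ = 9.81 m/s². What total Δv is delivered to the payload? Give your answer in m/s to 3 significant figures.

Ignition mass of stage 1 = 109,000+11,500 + 20,400+1,940 + 4,300 = 147,140 kg.
Stage 1: m₀ = 147,140 kg, m_f = 147,140 − 109,000 = 38,140 kg; Δv = 418×9.81×ln(3.858) = 4100.6×1.3501 ≈ 5536 m/s.
Stage 2: m₀ = 26,640 kg, m_f = 26,640 − 20,400 = 6,240 kg; Δv = 313×9.81×ln(4.269) = 3070.5×1.4514 ≈ 4457 m/s.
Total Δv = 5536 + 4457 = 9993 m/s.

Δv ≈ 9990 m/s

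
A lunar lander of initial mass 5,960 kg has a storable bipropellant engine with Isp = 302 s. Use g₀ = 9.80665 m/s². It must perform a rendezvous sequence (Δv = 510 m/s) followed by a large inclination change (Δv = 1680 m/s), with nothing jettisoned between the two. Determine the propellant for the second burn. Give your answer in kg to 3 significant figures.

v_e = Isp · g₀ = 302 × 9.80665 = 2961.6 m/s.
After the first burn: m = 5960 × exp(−510/2961.6) = 5960 × 0.84181 = 5,017.19 kg.
After the second burn: m = 5,017.19 × exp(−1680/2961.6) = 5,017.19 × 0.56708 = 2,845.15 kg.
Second-burn propellant = 5,017.19 − 2,845.15 = 2,172.04 kg.

propellant for the second burn ≈ 2170 kg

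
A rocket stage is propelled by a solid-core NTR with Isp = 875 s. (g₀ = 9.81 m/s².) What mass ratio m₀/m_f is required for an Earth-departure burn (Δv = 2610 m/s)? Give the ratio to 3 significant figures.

mass ratio ≈ 1.36

v_e = Isp · g₀ = 875 × 9.81 = 8583.8 m/s.
From the ideal rocket equation, m₀/m_f = exp(Δv / v_e) = exp(2610 / 8583.8) = exp(0.3041) = 1.3554.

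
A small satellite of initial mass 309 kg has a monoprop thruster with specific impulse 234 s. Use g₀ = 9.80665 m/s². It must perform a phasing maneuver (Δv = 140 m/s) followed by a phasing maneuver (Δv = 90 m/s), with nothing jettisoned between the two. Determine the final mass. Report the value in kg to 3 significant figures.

final mass ≈ 280 kg

v_e = Isp · g₀ = 234 × 9.80665 = 2294.8 m/s.
After the first burn: m = 309 × exp(−140/2294.8) = 309 × 0.94082 = 290.713 kg.
After the second burn: m = 290.713 × exp(−90/2294.8) = 290.713 × 0.96154 = 279.532 kg.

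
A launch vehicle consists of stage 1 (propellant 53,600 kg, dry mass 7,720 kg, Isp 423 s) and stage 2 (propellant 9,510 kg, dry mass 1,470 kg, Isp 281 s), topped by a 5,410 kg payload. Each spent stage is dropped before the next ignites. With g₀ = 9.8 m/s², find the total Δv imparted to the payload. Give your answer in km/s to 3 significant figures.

Δv ≈ 7.24 km/s

Ignition mass of stage 1 = 53,600+7,720 + 9,510+1,470 + 5,410 = 77,710 kg.
Stage 1: m₀ = 77,710 kg, m_f = 77,710 − 53,600 = 24,110 kg; Δv = 423×9.8×ln(3.223) = 4145.4×1.1704 ≈ 4852 m/s.
Stage 2: m₀ = 16,390 kg, m_f = 16,390 − 9,510 = 6,880 kg; Δv = 281×9.8×ln(2.382) = 2753.8×0.8681 ≈ 2390 m/s.
Total Δv = 4852 + 2390 = 7242 m/s.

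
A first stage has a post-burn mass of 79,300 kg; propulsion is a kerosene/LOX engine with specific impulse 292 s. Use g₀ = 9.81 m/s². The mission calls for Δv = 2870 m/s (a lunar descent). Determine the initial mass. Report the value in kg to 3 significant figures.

initial mass ≈ 216000 kg

v_e = Isp · g₀ = 292 × 9.81 = 2864.5 m/s.
By the Tsiolkovsky rocket equation, m₀/m_f = exp(Δv / v_e) = exp(2870 / 2864.5) = exp(1.0019) = 2.7235.
m₀ = m_f × 2.7235 = 79,300 × 2.7235 = 215,974 kg.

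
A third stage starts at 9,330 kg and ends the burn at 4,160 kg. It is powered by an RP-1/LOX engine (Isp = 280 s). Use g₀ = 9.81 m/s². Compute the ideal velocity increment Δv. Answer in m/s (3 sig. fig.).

Δv ≈ 2220 m/s

v_e = Isp · g₀ = 280 × 9.81 = 2746.8 m/s.
By the Tsiolkovsky rocket equation, Δv = v_e · ln(m₀/m_f) = 2746.8 × ln(2.243) = 2746.8 × 0.8077 ≈ 2218.6 m/s.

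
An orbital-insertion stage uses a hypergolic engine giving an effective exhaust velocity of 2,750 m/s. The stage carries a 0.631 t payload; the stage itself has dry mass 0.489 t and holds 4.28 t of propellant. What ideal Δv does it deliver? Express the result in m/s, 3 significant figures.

Δv ≈ 4330 m/s

m₀ = payload + dry + propellant = 0.631 + 0.489 + 4.28 = 5.4 t.
m_f = payload + dry = 0.631 + 0.489 = 1.12 t.
By the Tsiolkovsky rocket equation, Δv = v_e · ln(m₀/m_f) = 2750.0 × ln(4.821) = 2750.0 × 1.5731 ≈ 4325.9 m/s.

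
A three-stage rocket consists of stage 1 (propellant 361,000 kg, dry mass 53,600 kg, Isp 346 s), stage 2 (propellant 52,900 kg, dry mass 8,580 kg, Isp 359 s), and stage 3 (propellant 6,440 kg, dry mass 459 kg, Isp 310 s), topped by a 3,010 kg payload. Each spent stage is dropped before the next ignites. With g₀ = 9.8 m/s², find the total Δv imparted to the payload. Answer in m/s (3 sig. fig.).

Ignition mass of stage 1 = 361,000+53,600 + 52,900+8,580 + 6,440+459 + 3,010 = 485,989 kg.
Stage 1: m₀ = 485,989 kg, m_f = 485,989 − 361,000 = 124,989 kg; Δv = 346×9.8×ln(3.888) = 3390.8×1.3580 ≈ 4605 m/s.
Stage 2: m₀ = 71,389 kg, m_f = 71,389 − 52,900 = 18,489 kg; Δv = 359×9.8×ln(3.861) = 3518.2×1.3510 ≈ 4753 m/s.
Stage 3: m₀ = 9,909 kg, m_f = 9,909 − 6,440 = 3,469 kg; Δv = 310×9.8×ln(2.856) = 3038.0×1.0496 ≈ 3189 m/s.
Total Δv = 4605 + 4753 + 3189 = 12547 m/s.

Δv ≈ 12500 m/s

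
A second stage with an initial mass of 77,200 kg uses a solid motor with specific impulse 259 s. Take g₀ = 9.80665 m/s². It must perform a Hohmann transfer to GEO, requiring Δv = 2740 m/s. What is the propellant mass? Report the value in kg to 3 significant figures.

v_e = Isp · g₀ = 259 × 9.80665 = 2539.9 m/s.
By the Tsiolkovsky rocket equation, m₀/m_f = exp(Δv / v_e) = exp(2740 / 2539.9) = exp(1.0788) = 2.9411.
m_f = 77,200 / 2.9411 = 26,248.7 kg, so propellant = m₀ − m_f = 77,200 − 26,248.7 = 50,951.3 kg.

propellant mass ≈ 51000 kg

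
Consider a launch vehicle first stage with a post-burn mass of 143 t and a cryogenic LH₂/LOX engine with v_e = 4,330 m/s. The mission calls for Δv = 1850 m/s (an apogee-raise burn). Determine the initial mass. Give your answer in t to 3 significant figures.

initial mass ≈ 219 t

m₀/m_f = exp(Δv / v_e) = exp(1850 / 4330.0) = exp(0.4273) = 1.5330.
m₀ = m_f × 1.5330 = 143 × 1.5330 = 219.219 t.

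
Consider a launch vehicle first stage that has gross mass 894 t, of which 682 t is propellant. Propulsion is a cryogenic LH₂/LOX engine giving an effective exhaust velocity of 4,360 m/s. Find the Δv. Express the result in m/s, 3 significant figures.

m_f = m₀ − m_prop = 894 − 682 = 212 t.
Using Δv = v_e ln(m₀/m_f): Δv = v_e · ln(m₀/m_f) = 4360.0 × ln(4.217) = 4360.0 × 1.4391 ≈ 6274.6 m/s.

Δv ≈ 6270 m/s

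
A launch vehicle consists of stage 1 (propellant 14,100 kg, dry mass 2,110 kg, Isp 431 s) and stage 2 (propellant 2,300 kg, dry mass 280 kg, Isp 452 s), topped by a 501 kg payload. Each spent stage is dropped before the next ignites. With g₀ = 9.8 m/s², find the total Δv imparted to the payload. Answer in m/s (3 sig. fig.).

Ignition mass of stage 1 = 14,100+2,110 + 2,300+280 + 501 = 19,291 kg.
Stage 1: m₀ = 19,291 kg, m_f = 19,291 − 14,100 = 5,191 kg; Δv = 431×9.8×ln(3.716) = 4223.8×1.3127 ≈ 5545 m/s.
Stage 2: m₀ = 3,081 kg, m_f = 3,081 − 2,300 = 781 kg; Δv = 452×9.8×ln(3.945) = 4429.6×1.3724 ≈ 6079 m/s.
Total Δv = 5545 + 6079 = 11624 m/s.

Δv ≈ 11600 m/s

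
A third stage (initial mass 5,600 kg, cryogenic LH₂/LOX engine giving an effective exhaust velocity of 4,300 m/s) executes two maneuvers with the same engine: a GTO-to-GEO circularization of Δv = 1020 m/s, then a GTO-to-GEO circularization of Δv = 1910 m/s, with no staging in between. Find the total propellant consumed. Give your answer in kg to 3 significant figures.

total propellant consumed ≈ 2770 kg

After the first burn: m = 5600 × exp(−1020/4300.0) = 5600 × 0.78883 = 4,417.45 kg.
After the second burn: m = 4,417.45 × exp(−1910/4300.0) = 4,417.45 × 0.64135 = 2,833.13 kg.
Total propellant = m₀ − m_final = 5600 − 2,833.13 = 2,766.87 kg.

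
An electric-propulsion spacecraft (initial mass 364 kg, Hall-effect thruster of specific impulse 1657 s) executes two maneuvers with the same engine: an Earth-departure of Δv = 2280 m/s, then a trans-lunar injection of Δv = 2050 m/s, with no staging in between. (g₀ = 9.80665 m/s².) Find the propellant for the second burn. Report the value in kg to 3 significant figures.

propellant for the second burn ≈ 37.5 kg

v_e = Isp · g₀ = 1657 × 9.80665 = 16249.6 m/s.
After the first burn: m = 364 × exp(−2280/16249.6) = 364 × 0.86909 = 316.349 kg.
After the second burn: m = 316.349 × exp(−2050/16249.6) = 316.349 × 0.88148 = 278.855 kg.
Second-burn propellant = 316.349 − 278.855 = 37.494 kg.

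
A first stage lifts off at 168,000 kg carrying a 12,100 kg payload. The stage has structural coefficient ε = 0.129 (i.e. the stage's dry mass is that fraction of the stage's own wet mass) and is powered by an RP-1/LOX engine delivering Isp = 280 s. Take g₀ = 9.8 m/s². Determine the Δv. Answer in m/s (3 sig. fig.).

Stage wet mass = m₀ − payload = 168,000 − 12,100 = 155,900 kg.
Stage dry mass = ε × stage wet mass = 0.129 × 155,900 = 20,111.1 kg.
Burnout mass m_f = stage dry + payload = 20,111.1 + 12,100 = 32,211.1 kg.
v_e = Isp · g₀ = 280 × 9.8 = 2744.0 m/s.
Δv = v_e · ln(168,000/32,211.1) = 2744.0 × ln(5.216) = 2744.0 × 1.6517 ≈ 4532 m/s.

Δv ≈ 4530 m/s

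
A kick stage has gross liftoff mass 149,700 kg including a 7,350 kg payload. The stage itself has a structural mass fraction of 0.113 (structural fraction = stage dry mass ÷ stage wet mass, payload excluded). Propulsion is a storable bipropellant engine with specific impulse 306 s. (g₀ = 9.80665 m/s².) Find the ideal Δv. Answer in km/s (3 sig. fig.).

Δv ≈ 5.56 km/s

Stage wet mass = m₀ − payload = 149,700 − 7,350 = 142,350 kg.
Stage dry mass = ε × stage wet mass = 0.113 × 142,350 = 16,085.6 kg.
Burnout mass m_f = stage dry + payload = 16,085.6 + 7,350 = 23,435.6 kg.
v_e = Isp · g₀ = 306 × 9.80665 = 3000.8 m/s.
By the Tsiolkovsky rocket equation, Δv = v_e · ln(149,700/23,435.6) = 3000.8 × ln(6.388) = 3000.8 × 1.8544 ≈ 5565 m/s.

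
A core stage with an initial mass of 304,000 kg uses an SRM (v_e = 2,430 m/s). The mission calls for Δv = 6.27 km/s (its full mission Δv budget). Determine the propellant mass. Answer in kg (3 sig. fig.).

Rocket equation: m₀/m_f = exp(Δv / v_e) = exp(6270 / 2430.0) = exp(2.5802) = 13.2004.
m_f = 304,000 / 13.2004 = 23,029.6 kg, so propellant = m₀ − m_f = 304,000 − 23,029.6 = 280,970.4 kg.

propellant mass ≈ 281000 kg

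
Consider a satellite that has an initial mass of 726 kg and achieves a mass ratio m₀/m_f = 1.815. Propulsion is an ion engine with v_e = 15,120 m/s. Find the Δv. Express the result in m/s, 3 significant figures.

Δv ≈ 9010 m/s

Δv = v_e · ln(1.815) = 15120.0 × 0.5961 ≈ 9012.8 m/s.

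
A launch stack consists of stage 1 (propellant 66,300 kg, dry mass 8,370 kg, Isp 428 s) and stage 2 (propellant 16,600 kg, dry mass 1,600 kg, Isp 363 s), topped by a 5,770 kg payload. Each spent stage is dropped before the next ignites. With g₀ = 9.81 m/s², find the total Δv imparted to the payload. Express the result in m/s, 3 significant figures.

Δv ≈ 8880 m/s

Ignition mass of stage 1 = 66,300+8,370 + 16,600+1,600 + 5,770 = 98,640 kg.
Stage 1: m₀ = 98,640 kg, m_f = 98,640 − 66,300 = 32,340 kg; Δv = 428×9.81×ln(3.05) = 4198.7×1.1152 ≈ 4682 m/s.
Stage 2: m₀ = 23,970 kg, m_f = 23,970 − 16,600 = 7,370 kg; Δv = 363×9.81×ln(3.252) = 3561.0×1.1794 ≈ 4200 m/s.
Total Δv = 4682 + 4200 = 8882 m/s.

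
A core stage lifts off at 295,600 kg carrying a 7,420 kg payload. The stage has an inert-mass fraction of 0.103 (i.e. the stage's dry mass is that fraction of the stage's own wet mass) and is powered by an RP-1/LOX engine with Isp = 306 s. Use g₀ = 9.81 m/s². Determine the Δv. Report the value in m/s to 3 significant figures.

Δv ≈ 6230 m/s

Stage wet mass = m₀ − payload = 295,600 − 7,420 = 288,180 kg.
Stage dry mass = ε × stage wet mass = 0.103 × 288,180 = 29,682.5 kg.
Burnout mass m_f = stage dry + payload = 29,682.5 + 7,420 = 37,102.5 kg.
v_e = Isp · g₀ = 306 × 9.81 = 3001.9 m/s.
Rocket equation: Δv = v_e · ln(295,600/37,102.5) = 3001.9 × ln(7.967) = 3001.9 × 2.0753 ≈ 6230 m/s.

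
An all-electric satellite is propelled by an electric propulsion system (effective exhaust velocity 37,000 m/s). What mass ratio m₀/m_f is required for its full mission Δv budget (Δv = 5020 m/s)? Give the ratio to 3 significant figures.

mass ratio ≈ 1.15

By the Tsiolkovsky rocket equation, m₀/m_f = exp(Δv / v_e) = exp(5020 / 37000.0) = exp(0.1357) = 1.1453.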